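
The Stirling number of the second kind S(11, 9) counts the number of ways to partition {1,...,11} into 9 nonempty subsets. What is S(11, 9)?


Using the explicit formula S(n,k) = (1/k!) sum_{j=0}^{k} (-1)^(k-j) C(k,j) j^n:
S(11, 9) = 1155
Equivalently, S(n,k) is n! times the coefficient of x^n in the EGF (e^x - 1)^k / k!.

1155


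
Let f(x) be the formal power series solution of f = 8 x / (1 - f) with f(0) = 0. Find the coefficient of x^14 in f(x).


Apply Lagrange inversion: f = 8 x * phi(f) with phi(t) = 1/(1 - t), so
[x^n] f = 8^n * (1/n) [t^(n-1)] phi(t)^n = 8^n * (1/n) [t^(n-1)] (1 - t)^(-n) = 8^n * (1/n) C(2n - 2, n - 1) = 8^n * C_{n-1}.
For n = 14: C_13 = C(26, 13) / 14 = 10400600/14 = 742900.
With the 8^14 = 4398046511104 factor, the coefficient is 4398046511104 * 742900 = 3267308753099161600.

3267308753099161600


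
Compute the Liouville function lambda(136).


The Liouville function is lambda(k) = (-1)^Omega(k), where Omega(k) counts the prime factors of k with multiplicity.
Factoring: 136 = 2 * 2 * 2 * 17, so Omega(136) = 4.
lambda(136) = (-1)^4 = 1.

1


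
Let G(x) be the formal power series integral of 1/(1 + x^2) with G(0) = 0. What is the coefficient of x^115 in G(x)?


1/(1 + x^2) = sum_{j>=0} (-1)^j x^(2j). Integrating termwise with G(0) = 0:
G(x) = sum_{j>=0} (-1)^j x^(2j+1) / (2j+1) = arctan(x).
Only odd powers are nonzero. For x^115 write 115 = 2*57 + 1, giving
(-1)^57 / 115 = -1/115 = -1/115.

-1/115


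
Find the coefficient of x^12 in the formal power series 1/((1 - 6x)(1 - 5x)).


By partial fractions or Cauchy convolution:
The coefficient equals sum_{k=0}^{12} 6^k * 5^(12-k).
= 11839990891

11839990891


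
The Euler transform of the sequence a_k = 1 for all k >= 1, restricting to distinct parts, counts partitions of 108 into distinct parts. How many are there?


Partitions of 108 into distinct parts can be computed via generating function.
Product (1+x)(1+x^2)(1+x^3)...
The coefficient of x^108 = 855906

855906


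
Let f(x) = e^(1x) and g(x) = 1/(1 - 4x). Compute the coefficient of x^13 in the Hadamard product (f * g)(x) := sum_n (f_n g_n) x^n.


Expanding: f_k = 1^k/k! (from e^(1x)) and g_k = 4^k (from 1/(1 - 4x)). So the Hadamard coefficient (f * g)_k = 1^k 4^k / k! = (4)^k / k!.
For k = 13: 4^13/13! = 67108864/6227020800 = 65536/6081075.

65536/6081075


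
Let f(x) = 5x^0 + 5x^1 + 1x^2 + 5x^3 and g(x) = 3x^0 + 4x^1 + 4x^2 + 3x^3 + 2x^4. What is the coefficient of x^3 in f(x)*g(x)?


Cauchy product at x^3:
5*3 + 5*4 + 1*4 + 5*3
= 54

54


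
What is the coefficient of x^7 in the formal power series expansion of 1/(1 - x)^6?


The expansion 1/(1 - x)^r = sum_{k>=0} C(k + r - 1, r - 1) x^k follows from the multiset / negative-binomial theorem (or from repeated differentiation of the geometric series).
For r = 6 and k = 7:
C(12, 5) = 479001600 / (120 * 5040) = 792.

792


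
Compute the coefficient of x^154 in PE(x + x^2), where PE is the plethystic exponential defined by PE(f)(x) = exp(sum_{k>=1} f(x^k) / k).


With f(x) = x + x^2, the exponent is sum_{k>=1} (x^k + x^(2k)) / k = -ln(1 - x) - ln(1 - x^2). Exponentiating:
PE(x + x^2) = 1 / ((1 - x)(1 - x^2)).
This is the generating function for partitions of n into parts of size 1 or 2. The number of 2's can be any j in 0..77, and the rest are 1's, so
[x^154] = floor(154/2) + 1 = 78.

78


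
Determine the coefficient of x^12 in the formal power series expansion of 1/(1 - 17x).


The geometric series identity gives 1/(1 - c x) = sum_{k>=0} c^k x^k, so the coefficient of x^k is c^k.
Here c = 17 and k = 12.
Computing: 17^12 = 582622237229761

582622237229761


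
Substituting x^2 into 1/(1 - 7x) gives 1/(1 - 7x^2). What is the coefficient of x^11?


Since 1/(1 - 7x^2) only has even powers of x,
the coefficient of x^11 (odd) is 0.

0


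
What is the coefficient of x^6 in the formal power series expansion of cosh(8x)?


The Maclaurin series is cosh(t) = sum_{m>=0} t^(2m) / (2m)!, so substituting t = 8x, only even powers of x are nonzero, with coefficient of x^(2m) equal to 8^(2m) / (2m)!.
For x^6 the coefficient is 8^6/6! = 262144/720 = 16384/45.

16384/45


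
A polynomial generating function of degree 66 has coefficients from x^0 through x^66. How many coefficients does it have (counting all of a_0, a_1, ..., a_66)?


A polynomial of degree 66 takes the form a_0 + a_1 x + ... + a_66 x^66.
The number of coefficients is 66 + 1 = 67.

67


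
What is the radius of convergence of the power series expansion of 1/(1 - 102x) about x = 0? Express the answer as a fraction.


Expanding 1/(1 - 102x) = sum_{k>=0} 102^k x^k, the series converges when |102x| < 1, i.e., |x| < 1/102.
So the radius of convergence is 1/102 = 1/102.

1/102


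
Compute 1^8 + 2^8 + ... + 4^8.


This power sum has a closed form given by Faulhaber's formula
sum_{k=1}^{m} k^p = (1 / (p + 1)) * sum_{j=0}^{p} C(p + 1, j) B_j m^(p + 1 - j),
but for small m direct computation is fastest:
1 + 256 + 6561 + 65536 = 72354.

72354


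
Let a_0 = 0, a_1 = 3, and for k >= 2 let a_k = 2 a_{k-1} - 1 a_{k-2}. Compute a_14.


Iterating the recurrence forward:
a_0 = 0
a_1 = 3
a_2 = 2*3 - 1*0 = 6
a_3 = 2*6 - 1*3 = 9
a_4 = 2*9 - 1*6 = 12
a_5 = 2*12 - 1*9 = 15
a_6 = 2*15 - 1*12 = 18
a_7 = 2*18 - 1*15 = 21
a_8 = 2*21 - 1*18 = 24
a_9 = 2*24 - 1*21 = 27
a_10 = 2*27 - 1*24 = 30
a_11 = 2*30 - 1*27 = 33
a_12 = 2*33 - 1*30 = 36
a_13 = 2*36 - 1*33 = 39
a_14 = 2*39 - 1*36 = 42
So a_14 = 42.

42


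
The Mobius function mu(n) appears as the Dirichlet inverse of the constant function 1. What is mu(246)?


246 = 2 * 3 * 41 (all distinct primes).
mu(246) = (-1)^3 = -1

-1


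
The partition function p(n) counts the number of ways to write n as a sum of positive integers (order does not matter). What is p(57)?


Using the generating function prod_{k>=1} 1/(1-x^k), we compute p(57).
By dynamic programming over parts 1 through 57:
p(57) = 614154

614154


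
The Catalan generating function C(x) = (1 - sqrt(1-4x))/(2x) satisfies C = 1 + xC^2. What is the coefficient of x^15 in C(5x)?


Substituting x -> 5x scales the n-th coefficient by 5^n, so [x^15] C(5x) = 5^15 * C_15.
C_15 = C(2*15, 15)/(16) = 155117520/16 = 9694845.
So 5^15 * 9694845 = 30517578125 * 9694845 = 295863189697265625.

295863189697265625


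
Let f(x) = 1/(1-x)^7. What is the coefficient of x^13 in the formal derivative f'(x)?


Differentiate: d/dx [ 1/(1-x)^r ] = r / (1-x)^(r+1).
Here r = 7, so f'(x) = 7 / (1-x)^8.
The expansion of 1/(1-x)^(r+1) has coefficient of x^n equal to C(n+r, r).
So the coefficient of x^13 in f'(x) is
7 * C(20, 7) = 7 * 77520 = 542640

542640


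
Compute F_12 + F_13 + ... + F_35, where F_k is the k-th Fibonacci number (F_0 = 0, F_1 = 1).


Use the identity sum_{k=0}^{N} F_k = F_{N+2} - 1 (which follows from F_{k+2} - F_{k+1} = F_k). Then
sum_{k=12}^{35} F_k = (F_{37} - 1) - (F_{13} - 1) = F_{37} - F_{13}.
Computing: F_{37} = 24157817, F_{13} = 233, so
Sum = 24157817 - 233 = 24157584.

24157584


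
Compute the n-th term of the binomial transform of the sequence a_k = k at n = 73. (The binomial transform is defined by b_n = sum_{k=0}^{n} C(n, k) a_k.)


With a_k = k, b_n = sum_{k=0}^{n} C(n, k) k. Using k * C(n, k) = n * C(n-1, k-1) gives b_n = n * sum_{k>=1} C(n-1, k-1) = n * 2^(n-1).
For n = 73: 73 * 2^72 = 73 * 4722366482869645213696 = 344732753249484100599808.

344732753249484100599808


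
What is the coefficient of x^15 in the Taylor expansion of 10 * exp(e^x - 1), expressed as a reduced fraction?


exp(e^x - 1) = sum_{k>=0} Bell_k x^k / k!, where Bell_k is the k-th Bell number.
So the coefficient of x^15 is 10 * Bell_15 / 15!.
Computing: Bell_15 = 1382958545 and 15! = 1307674368000, giving
10 * 1382958545/1307674368000 = 276591709/26153487360.

276591709/26153487360


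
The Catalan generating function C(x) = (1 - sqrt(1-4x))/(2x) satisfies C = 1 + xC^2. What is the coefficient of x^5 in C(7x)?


Substituting x -> 7x scales the n-th coefficient by 7^n, so [x^5] C(7x) = 7^5 * C_5.
C_5 = C(2*5, 5)/(6) = 252/6 = 42.
So 7^5 * 42 = 16807 * 42 = 705894.

705894


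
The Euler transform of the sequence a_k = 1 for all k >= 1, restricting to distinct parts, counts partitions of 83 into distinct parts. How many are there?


Partitions of 83 into distinct parts can be computed via generating function.
Product (1+x)(1+x^2)(1+x^3)...
The coefficient of x^83 = 101698

101698


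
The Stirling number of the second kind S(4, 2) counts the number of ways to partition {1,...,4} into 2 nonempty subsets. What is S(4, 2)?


Using the explicit formula S(n,k) = (1/k!) sum_{j=0}^{k} (-1)^(k-j) C(k,j) j^n:
S(4, 2) = 7
Equivalently, S(n,k) is n! times the coefficient of x^n in the EGF (e^x - 1)^k / k!.

7


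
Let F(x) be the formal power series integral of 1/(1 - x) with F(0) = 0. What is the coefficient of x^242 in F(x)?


1/(1 - x) = sum_{k>=0} x^k. Integrating termwise and using F(0) = 0 gives
F(x) = sum_{k>=0} x^(k+1) / (k+1) = sum_{m>=1} x^m / m = -ln(1 - x).
So the coefficient of x^242 is 1/242 = 1/242.

1/242


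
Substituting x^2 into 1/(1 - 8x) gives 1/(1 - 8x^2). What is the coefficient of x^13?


Since 1/(1 - 8x^2) only has even powers of x,
the coefficient of x^13 (odd) is 0.

0


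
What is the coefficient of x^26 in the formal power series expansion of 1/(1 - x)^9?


The negative binomial / multiset identity is
1/(1 - x)^r = sum_{k>=0} C(k + r - 1, r - 1) x^k.
Here r = 9 and k = 26, so the coefficient is
C(26 + 8, 8) = C(34, 8)
= 18156204

18156204


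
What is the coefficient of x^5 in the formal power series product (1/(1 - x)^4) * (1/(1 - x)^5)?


Combine the factors: (1/(1 - x)^4) * (1/(1 - x)^5) = 1/(1 - x)^9.
Then use 1/(1 - x)^r = sum_{k>=0} C(k + r - 1, r - 1) x^k with r = 9 and k = 5:
C(13, 8) = 1287.

1287


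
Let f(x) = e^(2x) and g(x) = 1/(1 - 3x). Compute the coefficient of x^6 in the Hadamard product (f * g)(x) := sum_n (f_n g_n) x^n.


Expanding: f_k = 2^k/k! (from e^(2x)) and g_k = 3^k (from 1/(1 - 3x)). So the Hadamard coefficient (f * g)_k = 2^k 3^k / k! = (6)^k / k!.
For k = 6: 6^6/6! = 46656/720 = 324/5.

324/5


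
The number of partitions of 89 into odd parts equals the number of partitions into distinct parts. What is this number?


Computing partitions of 89 into odd parts (1, 3, 5, ...):
Using the generating function prod_{k>=0} 1/(1-x^(2k+1)),
the count is 173682

173682


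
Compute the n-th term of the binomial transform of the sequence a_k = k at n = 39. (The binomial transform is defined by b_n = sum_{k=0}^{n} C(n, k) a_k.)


With a_k = k, b_n = sum_{k=0}^{n} C(n, k) k. Using k * C(n, k) = n * C(n-1, k-1) gives b_n = n * sum_{k>=1} C(n-1, k-1) = n * 2^(n-1).
For n = 39: 39 * 2^38 = 39 * 274877906944 = 10720238370816.

10720238370816


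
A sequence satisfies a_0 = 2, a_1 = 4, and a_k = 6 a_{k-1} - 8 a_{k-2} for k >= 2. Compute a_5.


The characteristic equation is t^2 - 6 t + 8 = 0, with roots r_1 = 4 and r_2 = 2 (so c_1 = r_1 + r_2, c_2 = -r_1 r_2 as required).
One can use the closed form a_n = A r_1^n + B r_2^n, but direct iteration is more reliable:
a_0 = 2, a_1 = 4, a_2 = 8, a_3 = 16, a_4 = 32, a_5 = 64.
So a_5 = 64.

64


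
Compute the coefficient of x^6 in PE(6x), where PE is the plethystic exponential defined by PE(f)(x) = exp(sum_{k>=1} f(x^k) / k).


With f(x) = 6x, the exponent is sum_{k>=1} 6 x^k / k = 6 * (-ln(1 - x)). Exponentiating:
PE(6x) = exp(-6 ln(1 - x)) = 1/(1 - x)^6.
By the negative binomial expansion, [x^n] 1/(1 - x)^6 = C(n + 5, 5).
For n = 6: C(11, 5) = 462.

462


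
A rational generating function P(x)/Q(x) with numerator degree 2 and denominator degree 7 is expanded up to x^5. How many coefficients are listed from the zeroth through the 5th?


Expanding up to x^5 gives the coefficients for x^0, x^1, ..., x^5.
That is 5 + 1 = 6 coefficients in total.

6


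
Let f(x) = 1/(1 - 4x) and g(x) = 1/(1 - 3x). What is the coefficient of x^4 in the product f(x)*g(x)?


The coefficient of x^n in f*g is the Cauchy product: sum_{k=0}^{n} a^k * b^(n-k).
With a=4, b=3, n=4:
sum_{k=0}^{4} 4^k * 3^(4-k)
= 781

781


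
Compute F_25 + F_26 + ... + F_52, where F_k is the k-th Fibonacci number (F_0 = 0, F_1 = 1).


Use the identity sum_{k=0}^{N} F_k = F_{N+2} - 1 (which follows from F_{k+2} - F_{k+1} = F_k). Then
sum_{k=25}^{52} F_k = (F_{54} - 1) - (F_{26} - 1) = F_{54} - F_{26}.
Computing: F_{54} = 86267571272, F_{26} = 121393, so
Sum = 86267571272 - 121393 = 86267449879.

86267449879


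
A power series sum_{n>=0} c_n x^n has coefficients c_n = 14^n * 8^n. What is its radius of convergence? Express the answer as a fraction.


By the root test (Cauchy-Hadamard), the radius is R = 1 / limsup_n |c_n|^(1/n).
Here |c_n|^(1/n) = (14^n * 8^n)^(1/n) = 14 * 8 = 112 for all n.
So R = 1/112 = 1/112.

1/112


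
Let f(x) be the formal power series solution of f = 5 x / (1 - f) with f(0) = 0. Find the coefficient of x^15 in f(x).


Apply Lagrange inversion: f = 5 x * phi(f) with phi(t) = 1/(1 - t), so
[x^n] f = 5^n * (1/n) [t^(n-1)] phi(t)^n = 5^n * (1/n) [t^(n-1)] (1 - t)^(-n) = 5^n * (1/n) C(2n - 2, n - 1) = 5^n * C_{n-1}.
For n = 15: C_14 = C(28, 14) / 15 = 40116600/15 = 2674440.
With the 5^15 = 30517578125 factor, the coefficient is 30517578125 * 2674440 = 81617431640625000.

81617431640625000


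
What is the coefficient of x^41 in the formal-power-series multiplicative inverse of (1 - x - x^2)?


Let the inverse be f(x) = sum_{k>=0} a_k x^k. From f(x) * (1 - x - x^2) = 1 and matching coefficients:
 x^0: a_0 = 1.
 x^1: a_1 - a_0 = 0, so a_1 = 1.
 x^k (k >= 2): a_k - a_{k-1} - a_{k-2} = 0, i.e. a_k = a_{k-1} + a_{k-2}.
This is the Fibonacci-type recurrence shifted so that a_0 = a_1 = 1.
Iterating: a_0=1, a_1=1, a_2=2, a_3=3, a_4=5, a_5=8, a_6=13, a_7=21, a_8=34, a_9=55, ...
a_41 = 267914296.

267914296


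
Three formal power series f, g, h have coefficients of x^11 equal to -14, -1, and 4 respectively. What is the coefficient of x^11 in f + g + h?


Series addition is componentwise:
-14 + -1 + 4
= -11

-11


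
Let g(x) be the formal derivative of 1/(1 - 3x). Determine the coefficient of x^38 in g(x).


Differentiate termwise: d/dx sum_{k>=0} 3^k x^k = sum_{k>=1} k 3^k x^(k-1) = sum_{j>=0} (j+1) 3^(j+1) x^j.
Equivalently, d/dx [1/(1 - 3x)] = 3/(1 - 3x)^2.
For j = 38: 39 * 3^39 = 39 * 4052555153018976267 = 158049650967740074413.

158049650967740074413


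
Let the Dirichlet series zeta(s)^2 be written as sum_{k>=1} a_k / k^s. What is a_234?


The Dirichlet convolution of the constant function 1 with itself gives (1 * 1)(k) = sum_{d | k} 1 = d(k), the number of positive divisors of k.
Since zeta(s) = sum_{k>=1} 1/k^s, we have zeta(s)^2 = sum_{k>=1} d(k)/k^s, so a_k = d(k).
For k = 234: the divisors are 1, 2, 3, 6, 9, 13, 18, 26, 39, 78, 117, 234.
Count = 12.

12


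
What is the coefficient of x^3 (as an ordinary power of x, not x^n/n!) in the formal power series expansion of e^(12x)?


The exponential series is e^y = sum_{k>=0} y^k / k!. Substituting y = 12x gives
e^(12x) = sum_{k>=0} 12^k x^k / k!.
So the coefficient of x^n is a^n/n! with a = 12, n = 3:
12^3 / 3! = 1728/6 = 288

288


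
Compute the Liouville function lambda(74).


The Liouville function is lambda(k) = (-1)^Omega(k), where Omega(k) counts the prime factors of k with multiplicity.
Factoring: 74 = 2 * 37, so Omega(74) = 2.
lambda(74) = (-1)^2 = 1.

1


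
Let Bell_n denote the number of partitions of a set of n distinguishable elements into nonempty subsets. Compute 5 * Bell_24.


Bell_24 can be computed from the Bell triangle or from Dobinski's identity Bell_n = (1/e) * sum_{k>=0} k^n / k!.
Computing Bell_24 = 445958869294805289.
Then 5 * 445958869294805289 = 2229794346474026445.

2229794346474026445


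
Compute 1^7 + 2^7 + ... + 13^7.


This power sum has a closed form given by Faulhaber's formula
sum_{k=1}^{m} k^p = (1 / (p + 1)) * sum_{j=0}^{p} C(p + 1, j) B_j m^(p + 1 - j),
but for small m direct computation is fastest:
1 + 128 + 2187 + 16384 + 78125 + 279936 + 823543 + 2097152 + 4782969 + 10000000 + 19487171 + 35831808 + 62748517 = 136147921.

136147921


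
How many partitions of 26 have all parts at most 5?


Using the generating function (1-x)^(-1)(1-x^2)^(-1)...(1-x^5)^(-1),
the coefficient of x^26 counts these restricted partitions.
Result = 427

427


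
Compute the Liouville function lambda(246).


The Liouville function is lambda(k) = (-1)^Omega(k), where Omega(k) counts the prime factors of k with multiplicity.
Factoring: 246 = 2 * 3 * 41, so Omega(246) = 3.
lambda(246) = (-1)^3 = -1.

-1


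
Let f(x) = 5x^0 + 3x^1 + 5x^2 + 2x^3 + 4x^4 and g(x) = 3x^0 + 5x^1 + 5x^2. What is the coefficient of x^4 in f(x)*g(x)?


Cauchy product at x^4:
5*5 + 2*5 + 4*3
= 47

47


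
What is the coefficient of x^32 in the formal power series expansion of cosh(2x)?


The Maclaurin series is cosh(t) = sum_{m>=0} t^(2m) / (2m)!, so substituting t = 2x, only even powers of x are nonzero, with coefficient of x^(2m) equal to 2^(2m) / (2m)!.
For x^32 the coefficient is 2^32/32! = 4294967296/263130836933693530167218012160000000 = 2/122529844256906551386796875.

2/122529844256906551386796875


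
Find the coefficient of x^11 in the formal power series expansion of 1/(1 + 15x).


Write 1/(1 + c x) = 1/(1 - (-c) x) and apply the geometric-series identity
1/(1 - y) = sum_{k>=0} y^k to get 1/(1 + c x) = sum_{k>=0} (-c)^k x^k.
So the coefficient of x^k is (-c)^k = (-1)^k * c^k.
Here c = 15 and k = 11:
(-15)^11 = -1 * 8649755859375 = -8649755859375

-8649755859375


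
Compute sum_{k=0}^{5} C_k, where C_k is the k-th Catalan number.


C_0 through C_5: 1, 1, 2, 5, 14, 42
Sum = 1 + 1 + 2 + 5 + 14 + 42
= 65

65


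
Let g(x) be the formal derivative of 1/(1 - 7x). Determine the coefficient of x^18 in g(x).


Differentiate termwise: d/dx sum_{k>=0} 7^k x^k = sum_{k>=1} k 7^k x^(k-1) = sum_{j>=0} (j+1) 7^(j+1) x^j.
Equivalently, d/dx [1/(1 - 7x)] = 7/(1 - 7x)^2.
For j = 18: 19 * 7^19 = 19 * 11398895185373143 = 216579008522089717.

216579008522089717


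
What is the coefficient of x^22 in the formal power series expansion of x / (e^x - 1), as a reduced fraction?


The exponential generating function for Bernoulli numbers is
x / (e^x - 1) = sum_{k>=0} B_k x^k / k!.
So the coefficient of x^22 in x / (e^x - 1) is B_22 / 22!.
Computing: B_22 = 854513/138, 22! = 1124000727777607680000, giving
854513/138 / 1124000727777607680000 = 77683/14101100039391805440000.

77683/14101100039391805440000


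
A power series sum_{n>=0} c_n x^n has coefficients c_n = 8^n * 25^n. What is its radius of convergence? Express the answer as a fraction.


By the root test (Cauchy-Hadamard), the radius is R = 1 / limsup_n |c_n|^(1/n).
Here |c_n|^(1/n) = (8^n * 25^n)^(1/n) = 8 * 25 = 200 for all n.
So R = 1/200 = 1/200.

1/200


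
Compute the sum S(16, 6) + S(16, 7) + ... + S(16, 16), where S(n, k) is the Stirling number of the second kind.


By definition, S(n, k) counts partitions of an n-set into exactly k nonempty blocks.
Computing row n = 16 for k = 6..16:
S(16, k): 2734926558, 3281882604, 2141764053, 820784250, 193754990, 28936908, 2757118, 165620, 6020, 120, 1
Sum = 9204978242.

9204978242


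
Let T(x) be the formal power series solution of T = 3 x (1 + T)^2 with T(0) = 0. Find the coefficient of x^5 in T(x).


Apply the Lagrange inversion formula: if T = 3 x * phi(T) with phi(t) = (1 + t)^2, then [x^n] T = 3^n * (1/n) [t^(n-1)] phi(t)^n = 3^n * (1/n) [t^(n-1)] (1 + t)^(2n) = 3^n * (1/n) C(2n, n-1).
Using the identity C(2n, n-1) = C(2n, n) * n / (n+1), the unscaled factor equals C(2n, n) / (n+1) = C_n, the n-th Catalan number.
For n = 5: C_5 = C(10, 5) / 6 = 252/6 = 42.
With the 3^5 = 243 factor, the coefficient is 243 * 42 = 10206.

10206


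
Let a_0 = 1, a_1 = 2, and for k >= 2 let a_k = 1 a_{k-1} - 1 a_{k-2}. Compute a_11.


Iterating the recurrence forward:
a_0 = 1
a_1 = 2
a_2 = 1*2 - 1*1 = 1
a_3 = 1*1 - 1*2 = -1
a_4 = 1*-1 - 1*1 = -2
a_5 = 1*-2 - 1*-1 = -1
a_6 = 1*-1 - 1*-2 = 1
a_7 = 1*1 - 1*-1 = 2
a_8 = 1*2 - 1*1 = 1
a_9 = 1*1 - 1*2 = -1
a_10 = 1*-1 - 1*1 = -2
a_11 = 1*-2 - 1*-1 = -1
So a_11 = -1.

-1


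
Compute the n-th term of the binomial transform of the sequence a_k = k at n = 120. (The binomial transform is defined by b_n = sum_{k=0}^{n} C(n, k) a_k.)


With a_k = k, b_n = sum_{k=0}^{n} C(n, k) k. Using k * C(n, k) = n * C(n-1, k-1) gives b_n = n * sum_{k>=1} C(n-1, k-1) = n * 2^(n-1).
For n = 120: 120 * 2^119 = 120 * 664613997892457936451903530140172288 = 79753679747094952374228423616820674560.

79753679747094952374228423616820674560


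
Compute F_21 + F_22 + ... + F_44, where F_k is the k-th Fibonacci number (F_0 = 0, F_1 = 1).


Use the identity sum_{k=0}^{N} F_k = F_{N+2} - 1 (which follows from F_{k+2} - F_{k+1} = F_k). Then
sum_{k=21}^{44} F_k = (F_{46} - 1) - (F_{22} - 1) = F_{46} - F_{22}.
Computing: F_{46} = 1836311903, F_{22} = 17711, so
Sum = 1836311903 - 17711 = 1836294192.

1836294192


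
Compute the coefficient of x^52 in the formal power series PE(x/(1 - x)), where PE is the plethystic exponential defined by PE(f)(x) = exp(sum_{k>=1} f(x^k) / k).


For f(x) = x/(1 - x) we have
sum_{k>=1} f(x^k) / k = sum_{k>=1} (1/k) * x^k / (1 - x^k) = sum_{k, m >= 1} x^(k m) / k,
which after exponentiating simplifies to
PE(x/(1 - x)) = prod_{k>=1} 1 / (1 - x^k).
This is the generating function for the partition function p(n), so the coefficient of x^52 is p(52).
Computing p(52) by dynamic programming over parts 1, 2, ..., 52: p(52) = 281589.

281589


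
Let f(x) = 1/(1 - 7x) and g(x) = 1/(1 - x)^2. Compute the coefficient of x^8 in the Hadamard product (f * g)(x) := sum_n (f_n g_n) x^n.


f has coefficients f_k = 7^k. For g = 1/(1 - x)^2 the coefficient is g_k = C(k + 1, 1) = k + 1. The Hadamard coefficient is (f * g)_k = 7^k * (k + 1).
For k = 8: 7^8 * 9 = 5764801 * 9 = 51883209.

51883209


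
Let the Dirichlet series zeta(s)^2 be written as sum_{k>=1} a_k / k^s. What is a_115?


The Dirichlet convolution of the constant function 1 with itself gives (1 * 1)(k) = sum_{d | k} 1 = d(k), the number of positive divisors of k.
Since zeta(s) = sum_{k>=1} 1/k^s, we have zeta(s)^2 = sum_{k>=1} d(k)/k^s, so a_k = d(k).
For k = 115: the divisors are 1, 5, 23, 115.
Count = 4.

4


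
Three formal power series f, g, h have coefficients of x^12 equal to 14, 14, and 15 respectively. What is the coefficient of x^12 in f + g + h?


Series addition is componentwise:
14 + 14 + 15
= 43

43


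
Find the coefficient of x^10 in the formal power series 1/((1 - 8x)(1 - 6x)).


By partial fractions or Cauchy convolution:
The coefficient equals sum_{k=0}^{10} 8^k * 6^(10-k).
= 4113568768

4113568768


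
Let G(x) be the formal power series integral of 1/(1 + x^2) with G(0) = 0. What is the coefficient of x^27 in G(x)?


1/(1 + x^2) = sum_{j>=0} (-1)^j x^(2j). Integrating termwise with G(0) = 0:
G(x) = sum_{j>=0} (-1)^j x^(2j+1) / (2j+1) = arctan(x).
Only odd powers are nonzero. For x^27 write 27 = 2*13 + 1, giving
(-1)^13 / 27 = -1/27 = -1/27.

-1/27


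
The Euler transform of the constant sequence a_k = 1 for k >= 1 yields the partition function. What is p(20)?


The Euler transform converts the sequence a_k = 1 into the number of integer partitions.
Using the recurrence or dynamic programming:
p(20) = 627

627


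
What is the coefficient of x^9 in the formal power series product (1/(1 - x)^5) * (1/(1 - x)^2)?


Combine the factors: (1/(1 - x)^5) * (1/(1 - x)^2) = 1/(1 - x)^7.
Then use 1/(1 - x)^r = sum_{k>=0} C(k + r - 1, r - 1) x^k with r = 7 and k = 9:
C(15, 6) = 5005.

5005


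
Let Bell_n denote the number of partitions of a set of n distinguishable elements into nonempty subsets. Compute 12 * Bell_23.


Bell_23 can be computed from the Bell triangle or from Dobinski's identity Bell_n = (1/e) * sum_{k>=0} k^n / k!.
Computing Bell_23 = 44152005855084346.
Then 12 * 44152005855084346 = 529824070261012152.

529824070261012152


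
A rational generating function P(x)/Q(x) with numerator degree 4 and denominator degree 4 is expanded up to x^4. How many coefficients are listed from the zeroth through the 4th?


Expanding up to x^4 gives the coefficients for x^0, x^1, ..., x^4.
That is 4 + 1 = 5 coefficients in total.

5


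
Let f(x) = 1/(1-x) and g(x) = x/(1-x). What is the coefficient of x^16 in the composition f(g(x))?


First simplify the composition: f(g(x)) = 1/(1 - x/(1-x)) = (1-x)/((1-x) - x) = (1-x)/(1-2x).
Now extract the coefficient. Write (1-x)/(1-2x) = 1/(1-2x) - x/(1-2x).
The coefficient of x^n in 1/(1-2x) is 2^n, and in x/(1-2x) is 2^(n-1) (for n >= 1).
So the coefficient of x^16 is 2^16 - 2^15 = 65536 - 32768 = 32768.

32768


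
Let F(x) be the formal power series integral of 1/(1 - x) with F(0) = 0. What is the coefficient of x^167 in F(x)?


1/(1 - x) = sum_{k>=0} x^k. Integrating termwise and using F(0) = 0 gives
F(x) = sum_{k>=0} x^(k+1) / (k+1) = sum_{m>=1} x^m / m = -ln(1 - x).
So the coefficient of x^167 is 1/167 = 1/167.

1/167


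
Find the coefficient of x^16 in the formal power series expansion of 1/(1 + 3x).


Write 1/(1 + c x) = 1/(1 - (-c) x) and apply the geometric-series identity
1/(1 - y) = sum_{k>=0} y^k to get 1/(1 + c x) = sum_{k>=0} (-c)^k x^k.
So the coefficient of x^k is (-c)^k = (-1)^k * c^k.
Here c = 3 and k = 16:
(-3)^16 = 1 * 43046721 = 43046721

43046721


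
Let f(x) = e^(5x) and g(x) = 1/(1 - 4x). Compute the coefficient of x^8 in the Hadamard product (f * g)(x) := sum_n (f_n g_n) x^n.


Expanding: f_k = 5^k/k! (from e^(5x)) and g_k = 4^k (from 1/(1 - 4x)). So the Hadamard coefficient (f * g)_k = 5^k 4^k / k! = (20)^k / k!.
For k = 8: 20^8/8! = 25600000000/40320 = 40000000/63.

40000000/63


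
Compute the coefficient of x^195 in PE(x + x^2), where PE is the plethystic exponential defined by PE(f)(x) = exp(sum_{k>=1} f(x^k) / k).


With f(x) = x + x^2, the exponent is sum_{k>=1} (x^k + x^(2k)) / k = -ln(1 - x) - ln(1 - x^2). Exponentiating:
PE(x + x^2) = 1 / ((1 - x)(1 - x^2)).
This is the generating function for partitions of n into parts of size 1 or 2. The number of 2's can be any j in 0..97, and the rest are 1's, so
[x^195] = floor(195/2) + 1 = 98.

98


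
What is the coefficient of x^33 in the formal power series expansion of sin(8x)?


The Maclaurin series is sin(t) = sum_{k>=0} (-1)^k t^(2k+1) / (2k+1)!, so substituting t = 8x, only odd powers of x are nonzero, with coefficient of x^(2k+1) equal to (-1)^k 8^(2k+1) / (2k+1)!.
Write 33 = 2*16 + 1, giving the coefficient (-1)^16 * 8^33 / 33! = 633825300114114700748351602688/8683317618811886495518194401280000000 = 295147905179352825856/4043484860477916195764296875.

295147905179352825856/4043484860477916195764296875


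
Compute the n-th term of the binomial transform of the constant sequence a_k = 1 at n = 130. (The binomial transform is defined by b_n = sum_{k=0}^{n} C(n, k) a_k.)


With a_k = 1 for all k, b_n = sum_{k=0}^{n} C(n, k) = 2^n by the binomial theorem.
For n = 130: 2^130 = 1361129467683753853853498429727072845824.

1361129467683753853853498429727072845824


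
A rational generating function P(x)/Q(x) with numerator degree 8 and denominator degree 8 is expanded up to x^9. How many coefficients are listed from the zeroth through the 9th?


Expanding up to x^9 gives the coefficients for x^0, x^1, ..., x^9.
That is 9 + 1 = 10 coefficients in total.

10


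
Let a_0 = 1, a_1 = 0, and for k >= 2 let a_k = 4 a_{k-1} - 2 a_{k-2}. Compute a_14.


Iterating the recurrence forward:
a_0 = 1
a_1 = 0
a_2 = 4*0 - 2*1 = -2
a_3 = 4*-2 - 2*0 = -8
a_4 = 4*-8 - 2*-2 = -28
a_5 = 4*-28 - 2*-8 = -96
a_6 = 4*-96 - 2*-28 = -328
a_7 = 4*-328 - 2*-96 = -1120
a_8 = 4*-1120 - 2*-328 = -3824
a_9 = 4*-3824 - 2*-1120 = -13056
a_10 = 4*-13056 - 2*-3824 = -44576
a_11 = 4*-44576 - 2*-13056 = -152192
a_12 = 4*-152192 - 2*-44576 = -519616
a_13 = 4*-519616 - 2*-152192 = -1774080
a_14 = 4*-1774080 - 2*-519616 = -6057088
So a_14 = -6057088.

-6057088


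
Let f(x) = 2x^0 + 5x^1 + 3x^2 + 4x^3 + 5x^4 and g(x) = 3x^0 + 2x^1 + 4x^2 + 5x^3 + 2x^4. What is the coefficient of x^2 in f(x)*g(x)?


Cauchy product at x^2:
2*4 + 5*2 + 3*3
= 27

27


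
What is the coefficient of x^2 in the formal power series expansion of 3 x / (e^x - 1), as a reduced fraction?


The exponential generating function for Bernoulli numbers is
x / (e^x - 1) = sum_{k>=0} B_k x^k / k!.
So the coefficient of x^2 in 3 x / (e^x - 1) is 3 B_2 / 2!.
Computing: B_2 = 1/6, 2! = 2, giving
3 * 1/6 / 2 = 1/4.

1/4


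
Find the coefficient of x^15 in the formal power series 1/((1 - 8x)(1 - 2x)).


By partial fractions or Cauchy convolution:
The coefficient equals sum_{k=0}^{15} 8^k * 2^(15-k).
= 46912496107520

46912496107520


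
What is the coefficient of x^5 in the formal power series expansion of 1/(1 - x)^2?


The expansion 1/(1 - x)^r = sum_{k>=0} C(k + r - 1, r - 1) x^k follows from the multiset / negative-binomial theorem (or from repeated differentiation of the geometric series).
For r = 2 and k = 5:
C(6, 1) = 720 / (1 * 120) = 6.

6


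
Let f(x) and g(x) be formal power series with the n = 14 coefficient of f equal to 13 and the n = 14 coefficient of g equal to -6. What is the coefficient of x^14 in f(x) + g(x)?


Addition of formal power series is termwise.
The coefficient of x^14 in f + g = 13 + -6
= 7

7


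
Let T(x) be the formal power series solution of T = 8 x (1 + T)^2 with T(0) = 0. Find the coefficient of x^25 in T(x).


Apply the Lagrange inversion formula: if T = 8 x * phi(T) with phi(t) = (1 + t)^2, then [x^n] T = 8^n * (1/n) [t^(n-1)] phi(t)^n = 8^n * (1/n) [t^(n-1)] (1 + t)^(2n) = 8^n * (1/n) C(2n, n-1).
Using the identity C(2n, n-1) = C(2n, n) * n / (n+1), the unscaled factor equals C(2n, n) / (n+1) = C_n, the n-th Catalan number.
For n = 25: C_25 = C(50, 25) / 26 = 126410606437752/26 = 4861946401452.
With the 8^25 = 37778931862957161709568 factor, the coefficient is 37778931862957161709568 * 4861946401452 = 183679141821804874793065781957492736.

183679141821804874793065781957492736


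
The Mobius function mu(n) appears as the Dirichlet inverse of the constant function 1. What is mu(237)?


237 = 3 * 79 (all distinct primes).
mu(237) = (-1)^2 = 1

1


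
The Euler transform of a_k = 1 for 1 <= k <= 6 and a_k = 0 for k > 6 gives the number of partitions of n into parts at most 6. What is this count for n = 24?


Partitions of 24 into parts at most 6:
Using generating function (1-x)^(-1)(1-x^2)^(-1)...(1-x^6)^(-1),
the coefficient of x^24 = 532

532


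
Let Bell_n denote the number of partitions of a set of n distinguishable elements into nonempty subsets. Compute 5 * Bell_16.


Bell_16 can be computed from the Bell triangle or from Dobinski's identity Bell_n = (1/e) * sum_{k>=0} k^n / k!.
Computing Bell_16 = 10480142147.
Then 5 * 10480142147 = 52400710735.

52400710735


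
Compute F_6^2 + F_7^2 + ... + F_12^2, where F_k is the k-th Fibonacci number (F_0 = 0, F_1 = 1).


There is a standard identity sum_{k=0}^{N} F_k^2 = F_N * F_{N+1} (proved inductively from the telescoping relation F_k^2 = F_k F_{k+1} - F_{k-1} F_k). Then
sum_{k=6}^{12} F_k^2 = F_12 F_13 - F_5 F_6.
Computing: F_12 = 144, F_13 = 233, F_5 = 5, F_6 = 8.
Sum = 144 * 233 - 5 * 8 = 33512.

33512


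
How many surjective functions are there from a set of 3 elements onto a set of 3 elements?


By inclusion-exclusion on which target elements are missed, the number of surjections from an n-set onto a k-set is
surj(n, k) = sum_{j=0}^{k} (-1)^j C(k, j) (k - j)^n.
Equivalently surj(n, k) = k! * S(n, k), where S(n, k) is the Stirling number of the second kind.
For n = 3, k = 3:
S(3, 3) = 1, so
surj = 3! * 1 = 6 * 1 = 6.

6


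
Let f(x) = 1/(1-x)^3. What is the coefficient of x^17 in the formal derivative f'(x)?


Differentiate: d/dx [ 1/(1-x)^r ] = r / (1-x)^(r+1).
Here r = 3, so f'(x) = 3 / (1-x)^4.
The expansion of 1/(1-x)^(r+1) has coefficient of x^n equal to C(n+r, r).
So the coefficient of x^17 in f'(x) is
3 * C(20, 3) = 3 * 1140 = 3420

3420


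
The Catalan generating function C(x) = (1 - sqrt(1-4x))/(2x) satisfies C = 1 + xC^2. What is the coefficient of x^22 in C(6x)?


Substituting x -> 6x scales the n-th coefficient by 6^n, so [x^22] C(6x) = 6^22 * C_22.
C_22 = C(2*22, 22)/(23) = 2104098963720/23 = 91482563640.
So 6^22 * 91482563640 = 131621703842267136 * 91482563640 = 12041090898155435791000535040.

12041090898155435791000535040


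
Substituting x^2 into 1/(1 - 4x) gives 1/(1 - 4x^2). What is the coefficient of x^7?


Since 1/(1 - 4x^2) only has even powers of x,
the coefficient of x^7 (odd) is 0.

0


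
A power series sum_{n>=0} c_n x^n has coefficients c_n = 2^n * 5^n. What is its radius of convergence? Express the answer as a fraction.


By the root test (Cauchy-Hadamard), the radius is R = 1 / limsup_n |c_n|^(1/n).
Here |c_n|^(1/n) = (2^n * 5^n)^(1/n) = 2 * 5 = 10 for all n.
So R = 1/10 = 1/10.

1/10


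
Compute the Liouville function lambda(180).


The Liouville function is lambda(k) = (-1)^Omega(k), where Omega(k) counts the prime factors of k with multiplicity.
Factoring: 180 = 2 * 2 * 3 * 3 * 5, so Omega(180) = 5.
lambda(180) = (-1)^5 = -1.

-1


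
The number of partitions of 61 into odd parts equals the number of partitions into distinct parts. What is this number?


Computing partitions of 61 into odd parts (1, 3, 5, ...):
Using the generating function prod_{k>=0} 1/(1-x^(2k+1)),
the count is 12076

12076


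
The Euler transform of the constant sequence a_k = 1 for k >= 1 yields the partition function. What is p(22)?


The Euler transform converts the sequence a_k = 1 into the number of integer partitions.
Using the recurrence or dynamic programming:
p(22) = 1002

1002


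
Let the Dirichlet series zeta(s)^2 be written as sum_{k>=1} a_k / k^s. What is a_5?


The Dirichlet convolution of the constant function 1 with itself gives (1 * 1)(k) = sum_{d | k} 1 = d(k), the number of positive divisors of k.
Since zeta(s) = sum_{k>=1} 1/k^s, we have zeta(s)^2 = sum_{k>=1} d(k)/k^s, so a_k = d(k).
For k = 5: the divisors are 1, 5.
Count = 2.

2


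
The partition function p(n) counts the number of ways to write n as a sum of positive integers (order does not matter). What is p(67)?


Using the generating function prod_{k>=1} 1/(1-x^k), we compute p(67).
By dynamic programming over parts 1 through 67:
p(67) = 2679689

2679689


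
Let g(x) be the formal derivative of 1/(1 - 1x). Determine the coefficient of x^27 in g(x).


Differentiate termwise: d/dx sum_{k>=0} 1^k x^k = sum_{k>=1} k 1^k x^(k-1) = sum_{j>=0} (j+1) 1^(j+1) x^j.
Equivalently, d/dx [1/(1 - 1x)] = 1/(1 - 1x)^2.
For j = 27: 28 * 1^28 = 28 * 1 = 28.

28


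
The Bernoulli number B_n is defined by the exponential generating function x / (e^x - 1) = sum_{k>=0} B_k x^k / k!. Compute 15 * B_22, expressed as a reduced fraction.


Bernoulli numbers can also be computed recursively via B_0 = 1 and sum_{j=0}^{m} C(m+1, j) B_j = 0 for m >= 1. Odd-index Bernoulli numbers vanish for k >= 3.
Computing B_22 = 854513/138, so 15 * B_22 = 15 * 854513/138 = 4272565/46.

4272565/46


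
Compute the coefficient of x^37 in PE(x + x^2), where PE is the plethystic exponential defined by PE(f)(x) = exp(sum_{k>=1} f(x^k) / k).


With f(x) = x + x^2, the exponent is sum_{k>=1} (x^k + x^(2k)) / k = -ln(1 - x) - ln(1 - x^2). Exponentiating:
PE(x + x^2) = 1 / ((1 - x)(1 - x^2)).
This is the generating function for partitions of n into parts of size 1 or 2. The number of 2's can be any j in 0..18, and the rest are 1's, so
[x^37] = floor(37/2) + 1 = 19.

19


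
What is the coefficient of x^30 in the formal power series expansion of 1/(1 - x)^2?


The negative binomial / multiset identity is
1/(1 - x)^r = sum_{k>=0} C(k + r - 1, r - 1) x^k.
Here r = 2 and k = 30, so the coefficient is
C(30 + 1, 1) = C(31, 1)
= 31

31


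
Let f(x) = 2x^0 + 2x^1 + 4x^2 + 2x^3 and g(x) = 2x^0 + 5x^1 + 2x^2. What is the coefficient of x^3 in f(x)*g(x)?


Cauchy product at x^3:
2*2 + 4*5 + 2*2
= 28

28


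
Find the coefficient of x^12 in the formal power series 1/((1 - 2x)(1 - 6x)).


By partial fractions or Cauchy convolution:
The coefficient equals sum_{k=0}^{12} 2^k * 6^(12-k).
= 3265171456

3265171456


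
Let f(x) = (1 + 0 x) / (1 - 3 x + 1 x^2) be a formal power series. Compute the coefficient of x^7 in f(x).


Write f(x) = sum_{k>=0} a_k x^k. Multiplying both sides by 1 - 3 x + 1 x^2 gives
(1 - 3 x + 1 x^2) sum_{k>=0} a_k x^k = 1 + 0 x.
Matching coefficients:
 x^0: a_0 = 1
 x^1: a_1 - 3 a_0 = 0  =>  a_1 = 3*1 + 0 = 3
 x^k (k >= 2): a_k = 3 a_{k-1} - 1 a_{k-2}.
Iterating: a_2 = 8, a_3 = 21, a_4 = 55, a_5 = 144, a_6 = 377, a_7 = 987.
So the coefficient of x^7 is 987.

987


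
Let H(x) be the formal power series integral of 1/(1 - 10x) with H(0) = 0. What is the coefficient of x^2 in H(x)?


1/(1 - 10x) = sum_{k>=0} 10^k x^k. Integrating termwise with H(0) = 0:
H(x) = sum_{k>=0} 10^k x^(k+1) / (k+1) = sum_{m>=1} 10^(m-1) x^m / m.
For m = 2: 10^1/2 = 10/2 = 5.

5


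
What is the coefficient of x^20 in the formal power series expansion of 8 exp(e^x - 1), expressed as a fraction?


exp(e^x - 1) is the exponential generating function for the Bell numbers Bell_k: exp(e^x - 1) = sum_{k>=0} Bell_k x^k / k!.
So the coefficient of x^20 in 8 exp(e^x - 1) is 8 Bell_20 / 20!.
Computing: Bell_20 = 51724158235372 and 20! = 2432902008176640000, giving
8 * 51724158235372/2432902008176640000 = 263898766507/1551595668480000.

263898766507/1551595668480000


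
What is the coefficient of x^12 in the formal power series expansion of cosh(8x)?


The Maclaurin series is cosh(t) = sum_{m>=0} t^(2m) / (2m)!, so substituting t = 8x, only even powers of x are nonzero, with coefficient of x^(2m) equal to 8^(2m) / (2m)!.
For x^12 the coefficient is 8^12/12! = 68719476736/479001600 = 67108864/467775.

67108864/467775


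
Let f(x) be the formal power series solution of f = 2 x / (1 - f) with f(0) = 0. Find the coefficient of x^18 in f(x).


Apply Lagrange inversion: f = 2 x * phi(f) with phi(t) = 1/(1 - t), so
[x^n] f = 2^n * (1/n) [t^(n-1)] phi(t)^n = 2^n * (1/n) [t^(n-1)] (1 - t)^(-n) = 2^n * (1/n) C(2n - 2, n - 1) = 2^n * C_{n-1}.
For n = 18: C_17 = C(34, 17) / 18 = 2333606220/18 = 129644790.
With the 2^18 = 262144 factor, the coefficient is 262144 * 129644790 = 33985603829760.

33985603829760


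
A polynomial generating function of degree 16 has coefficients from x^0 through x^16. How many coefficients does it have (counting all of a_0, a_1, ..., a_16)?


A polynomial of degree 16 takes the form a_0 + a_1 x + ... + a_16 x^16.
The number of coefficients is 16 + 1 = 17.

17


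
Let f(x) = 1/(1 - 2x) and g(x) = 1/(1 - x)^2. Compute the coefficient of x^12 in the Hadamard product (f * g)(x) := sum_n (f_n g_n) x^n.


f has coefficients f_k = 2^k. For g = 1/(1 - x)^2 the coefficient is g_k = C(k + 1, 1) = k + 1. The Hadamard coefficient is (f * g)_k = 2^k * (k + 1).
For k = 12: 2^12 * 13 = 4096 * 13 = 53248.

53248


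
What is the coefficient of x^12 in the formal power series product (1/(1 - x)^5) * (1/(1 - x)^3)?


Combine the factors: (1/(1 - x)^5) * (1/(1 - x)^3) = 1/(1 - x)^8.
Then use 1/(1 - x)^r = sum_{k>=0} C(k + r - 1, r - 1) x^k with r = 8 and k = 12:
C(19, 7) = 50388.

50388


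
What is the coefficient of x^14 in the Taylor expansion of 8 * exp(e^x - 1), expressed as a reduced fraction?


exp(e^x - 1) = sum_{k>=0} Bell_k x^k / k!, where Bell_k is the k-th Bell number.
So the coefficient of x^14 is 8 * Bell_14 / 14!.
Computing: Bell_14 = 190899322 and 14! = 87178291200, giving
8 * 190899322/87178291200 = 95449661/5448643200.

95449661/5448643200


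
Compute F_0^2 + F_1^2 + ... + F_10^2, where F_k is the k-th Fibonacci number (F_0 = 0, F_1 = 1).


There is a standard identity sum_{k=0}^{N} F_k^2 = F_N * F_{N+1} (proved inductively from the telescoping relation F_k^2 = F_k F_{k+1} - F_{k-1} F_k). Then
sum_{k=0}^{10} F_k^2 = F_10 F_11 - F_0 F_0.
Computing: F_10 = 55, F_11 = 89.
Sum = 55 * 89 = 4895.

4895
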